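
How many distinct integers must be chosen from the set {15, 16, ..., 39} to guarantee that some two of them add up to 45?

Group the elements by complementary pair {x, 45−x}: {15,30}, {16,29}, {17,28}, …, giving 8 two-element pairs and 9 integers whose partner 45−x falls outside [15,39].
By the pigeonhole principle, treating each of those 17 groups as a pigeonhole, one can pick one integer per group — 17 integers — with no two summing to 45.
The 18th integer lands in an occupied pair, forcing a sum of 45.

18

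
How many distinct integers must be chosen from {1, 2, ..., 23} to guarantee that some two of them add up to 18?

16

A set avoiding the sum 18 can contain at most one of each pair {x, 18−x}, plus the 7 elements whose complement lies outside the range or equal to its own complement.
The integers 9, …, 23 (15 of them) are such a set: any two sum to at least 9+10 = 19 > 18.
Any 16th integer completes one of the 8 pairs, so 16 choices force a sum of 18.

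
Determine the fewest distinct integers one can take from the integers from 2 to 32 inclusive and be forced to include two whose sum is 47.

Group the elements by complementary pair {x, 47−x}: {15,32}, {16,31}, {17,30}, …, giving 9 two-element pairs and 13 integers whose partner 47−x falls outside [2,32].
Treating each of those 22 groups as a pigeonhole, one can pick one integer per group — 22 integers — with no two summing to 47.
The 23rd integer lands in an occupied pair, forcing a sum of 47.

23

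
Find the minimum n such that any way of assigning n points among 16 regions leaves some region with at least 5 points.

65

With 64 points one could put exactly 4 in each of the 16 regions, and no region would reach 5.
Pigeonhole: one more point must land in a region that already has 4, giving it 5.
So 16 × 4 + 1 = 65 points are required.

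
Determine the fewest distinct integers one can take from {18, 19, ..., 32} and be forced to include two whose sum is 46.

Group the elements by complementary pair {x, 46−x}: {18,28}, {19,27}, {20,26}, …, giving 5 two-element pairs, the single value 23 (it cannot pair with itself since the integers are distinct), and 4 integers whose partner 46−x falls outside [18,32].
By the pigeonhole principle, treating each of those 10 groups as a pigeonhole, one can pick one integer per group — 10 integers — with no two summing to 46.
The 11th integer lands in an occupied pair, forcing a sum of 46.

11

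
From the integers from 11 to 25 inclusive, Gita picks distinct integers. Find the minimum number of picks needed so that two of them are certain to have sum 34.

Two chosen integers sum to 34 exactly when both halves of some pair {x, 34−x} with 11 ≤ x ≤ 34−x ≤ 23 are chosen — 6 such pairs.
The remaining 3 elements (those with no distinct partner in range) can never complete a 34-sum, so the worst case takes all of them and one from each pair: 3 + 6 = 9.
The 10th integer has to be the second member of some pair, so 9 + 1 = 10.

10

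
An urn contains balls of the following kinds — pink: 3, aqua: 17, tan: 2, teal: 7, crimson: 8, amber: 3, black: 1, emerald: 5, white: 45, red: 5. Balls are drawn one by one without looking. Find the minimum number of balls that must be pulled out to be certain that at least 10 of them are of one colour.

Pigeonhole: put each drawn ball into a box by colour. The largest draw with every box below 10 takes min(count, 9) from each colour; colours with fewer than 9 contribute all they have.
Σ min(cᵢ, 9) = 3 + 9 + 2 + 7 + 8 + 3 + 1 + 5 + 9 + 5 = 52.
Draw number 52 + 1 = 53 must push one box to 10.

53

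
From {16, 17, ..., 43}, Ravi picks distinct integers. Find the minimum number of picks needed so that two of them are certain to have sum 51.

19

Two chosen integers sum to 51 exactly when both halves of some pair {x, 51−x} with 16 ≤ x ≤ 51−x ≤ 35 are chosen — 10 such pairs.
The remaining 8 elements (those with no distinct partner in range) can never complete a 51-sum, so the worst case takes all of them and one from each pair: 8 + 10 = 18.
The 19th integer has to be the second member of some pair, so 18 + 1 = 19.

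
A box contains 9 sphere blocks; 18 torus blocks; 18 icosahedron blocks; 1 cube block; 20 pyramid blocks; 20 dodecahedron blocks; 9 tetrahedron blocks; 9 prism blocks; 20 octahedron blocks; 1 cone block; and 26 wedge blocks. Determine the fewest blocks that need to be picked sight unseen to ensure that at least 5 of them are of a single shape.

39

An adversary could hand out at most 4 blocks per shape (cube, cone run out sooner): 4 + 4 + 4 + 1 + 4 + 4 + 4 + 4 + 4 + 1 + 4 = 38 blocks and still no shape has 5.
By pigeonhole, one more block lands in a shape already at 4, so 39 draws are enough and 38 are not.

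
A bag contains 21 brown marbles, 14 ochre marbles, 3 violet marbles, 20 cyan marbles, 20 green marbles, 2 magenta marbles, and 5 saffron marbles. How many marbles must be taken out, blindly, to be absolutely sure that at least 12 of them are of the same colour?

55

By pigeonhole, the 7 colours are the holes; the marbles drawn are the pigeons.
To avoid 12 of any one colour, the worst case takes at most 11 of each colour, or every marble of a colour that has fewer than 11.
That gives 11 + 11 + 3 + 11 + 11 + 2 + 5 = 54 marbles with no colour reaching 12.
The next marble forces some colour to 12, so 54 + 1 = 55.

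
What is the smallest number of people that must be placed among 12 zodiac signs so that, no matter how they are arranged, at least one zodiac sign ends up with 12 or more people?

133

With 132 people one could put exactly 11 in each of the 12 zodiac signs, and no zodiac sign would reach 12.
By pigeonhole, one more person must land in a zodiac sign that already has 11, giving it 12.
So 12 × 11 + 1 = 133 people are required.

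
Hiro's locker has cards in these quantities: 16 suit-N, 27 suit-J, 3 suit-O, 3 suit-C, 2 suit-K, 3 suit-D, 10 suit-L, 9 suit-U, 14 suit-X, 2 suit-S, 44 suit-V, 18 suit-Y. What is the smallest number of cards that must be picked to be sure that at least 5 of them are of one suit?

42

By the pigeonhole principle, the 12 suits are the holes; the cards drawn are the pigeons.
To avoid 5 of any one suit, the worst case takes at most 4 of each suit, or every card of a suit that has fewer than 4.
That gives 4 + 4 + 3 + 3 + 2 + 3 + 4 + 4 + 4 + 2 + 4 + 4 = 41 cards with no suit reaching 5.
The next card forces some suit to 5, so 41 + 1 = 42.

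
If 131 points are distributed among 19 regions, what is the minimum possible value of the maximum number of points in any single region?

7

By pigeonhole, the 19 regions are the holes and the 131 points are the pigeons.
If every region held at most 6 points, the total would be at most 19 × 6 = 114, which is less than 131.
So some region holds at least ⌈131/19⌉ = 7 points.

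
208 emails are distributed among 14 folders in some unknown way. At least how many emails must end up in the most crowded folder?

By pigeonhole, the 14 folders are the holes and the 208 emails are the pigeons.
If every folder held at most 14 emails, the total would be at most 14 × 14 = 196, which is less than 208.
So some folder holds at least ⌈208/14⌉ = 15 emails.

15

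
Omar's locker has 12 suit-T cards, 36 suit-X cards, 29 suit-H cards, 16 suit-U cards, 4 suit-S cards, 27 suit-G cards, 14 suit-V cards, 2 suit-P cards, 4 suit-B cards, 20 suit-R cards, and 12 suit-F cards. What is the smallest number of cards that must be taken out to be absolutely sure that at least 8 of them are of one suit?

67

The 11 suits are the holes; the cards drawn are the pigeons.
To avoid 8 of any one suit, the worst case takes at most 7 of each suit, or every card of a suit that has fewer than 7.
That gives 7 + 7 + 7 + 7 + 4 + 7 + 7 + 2 + 4 + 7 + 7 = 66 cards with no suit reaching 8.
The next card forces some suit to 8, so 66 + 1 = 67.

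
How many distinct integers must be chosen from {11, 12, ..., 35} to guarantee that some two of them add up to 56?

A set avoiding the sum 56 can contain at most one of each pair {x, 56−x}, plus the 11 elements whose complement lies outside the range or equal to its own complement.
The integers 11, …, 28 (18 of them) are such a set: any two sum to at least 11+12 = 23 and at most 27+28 = 55 < 56.
Any 19th integer completes one of the 7 pairs, so 19 choices force a sum of 56.

19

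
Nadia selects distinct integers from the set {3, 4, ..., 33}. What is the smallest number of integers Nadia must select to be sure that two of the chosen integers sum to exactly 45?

Group the elements by complementary pair {x, 45−x}: {12,33}, {13,32}, {14,31}, …, giving 11 two-element pairs and 9 integers whose partner 45−x falls outside [3,33].
By the pigeonhole principle, treating each of those 20 groups as a pigeonhole, one can pick one integer per group — 20 integers — with no two summing to 45.
The 21st integer lands in an occupied pair, forcing a sum of 45.

21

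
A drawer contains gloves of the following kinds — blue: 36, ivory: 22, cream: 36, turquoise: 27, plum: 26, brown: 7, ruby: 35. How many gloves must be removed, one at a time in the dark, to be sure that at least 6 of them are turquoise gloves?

168

In the worst case for collecting turquoise gloves, every non-turquoise glove comes out first.
There are 36 + 22 + 36 + 26 + 7 + 35 = 162 non-turquoise gloves altogether.
After those, each further glove must be turquoise, so 162 + 6 = 168 draws guarantee 6 turquoise gloves.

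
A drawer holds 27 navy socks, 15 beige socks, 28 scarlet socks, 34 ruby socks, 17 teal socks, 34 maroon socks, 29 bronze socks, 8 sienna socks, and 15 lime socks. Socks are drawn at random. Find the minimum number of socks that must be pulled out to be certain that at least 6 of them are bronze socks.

184

In the worst case for collecting bronze socks, every non-bronze sock comes out first.
There are 27 + 15 + 28 + 34 + 17 + 34 + 8 + 15 = 178 non-bronze socks altogether.
After those, each further sock must be bronze, so 178 + 6 = 184 draws guarantee 6 bronze socks.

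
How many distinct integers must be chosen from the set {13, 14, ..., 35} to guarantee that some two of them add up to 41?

A set avoiding the sum 41 can contain at most one of each pair {x, 41−x}, plus the 7 elements whose complement lies outside the range.
The integers 21, …, 35 (15 of them) are such a set: any two sum to at least 21+22 = 43 > 41.
Any 16th integer completes one of the 8 pairs, so 16 choices force a sum of 41.

16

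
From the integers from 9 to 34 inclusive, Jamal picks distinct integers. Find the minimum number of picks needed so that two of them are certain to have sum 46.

Group the elements by complementary pair {x, 46−x}: {12,34}, {13,33}, {14,32}, …, giving 11 two-element pairs, the single value 23 (it cannot pair with itself since the integers are distinct), and 3 integers whose partner 46−x falls outside [9,34].
Pigeonhole: treating each of those 15 groups as a pigeonhole, one can pick one integer per group — 15 integers — with no two summing to 46.
The 16th integer lands in an occupied pair, forcing a sum of 46.

16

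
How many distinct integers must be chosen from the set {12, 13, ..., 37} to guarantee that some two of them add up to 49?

Group the elements by complementary pair {x, 49−x}: {12,37}, {13,36}, {14,35}, …, giving 13 two-element pairs.
By pigeonhole, treating each of those 13 groups as a pigeonhole, one can pick one integer per group — 13 integers — with no two summing to 49.
The 14th integer lands in an occupied pair, forcing a sum of 49.

14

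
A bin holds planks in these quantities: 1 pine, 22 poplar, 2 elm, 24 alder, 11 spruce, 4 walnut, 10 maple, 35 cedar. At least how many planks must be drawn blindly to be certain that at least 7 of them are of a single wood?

By the pigeonhole principle, put each drawn plank into a box by wood. The largest draw with every box below 7 takes min(count, 6) from each wood; woods with fewer than 6 contribute all they have.
Σ min(cᵢ, 6) = 1 + 6 + 2 + 6 + 6 + 4 + 6 + 6 = 37.
Draw number 37 + 1 = 38 must push one box to 7.

38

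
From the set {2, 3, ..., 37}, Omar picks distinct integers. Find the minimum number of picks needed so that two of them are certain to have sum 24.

27

Two chosen integers sum to 24 exactly when both halves of some pair {x, 24−x} with 2 ≤ x ≤ 24−x ≤ 22 are chosen — 10 such pairs.
The remaining 16 elements (those with no distinct partner in range) can never complete a 24-sum, so the worst case takes all of them and one from each pair: 16 + 10 = 26.
The 27th integer has to be the second member of some pair, so 26 + 1 = 27.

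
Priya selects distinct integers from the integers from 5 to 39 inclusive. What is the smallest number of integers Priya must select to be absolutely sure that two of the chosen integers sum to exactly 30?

A set avoiding the sum 30 can contain at most one of each pair {x, 30−x}, plus the 15 elements whose complement lies outside the range or equal to its own complement.
The integers 15, …, 39 (25 of them) are such a set: any two sum to at least 15+16 = 31 > 30.
Pigeonhole: any 26th integer completes one of the 10 pairs, so 26 choices force a sum of 30.

26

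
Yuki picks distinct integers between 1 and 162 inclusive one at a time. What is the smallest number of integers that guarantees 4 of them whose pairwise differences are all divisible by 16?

Integers whose pairwise differences are multiples of 16 are exactly those sharing a remainder mod 16. The 16 residue classes mod 16 are the pigeonholes.
With 48 integers one could put 3 in each residue class and have no class reach 4.
The 49th integer pushes some class to 4, so 16·3 + 1 = 49.

49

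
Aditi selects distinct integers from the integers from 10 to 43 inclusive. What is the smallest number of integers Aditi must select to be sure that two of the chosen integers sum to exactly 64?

A set avoiding the sum 64 can contain at most one of each pair {x, 64−x}, plus the 12 elements whose complement lies outside the range or equal to its own complement.
The integers 10, …, 32 (23 of them) are such a set: any two sum to at least 10+11 = 21 and at most 31+32 = 63 < 64.
Any 24th integer completes one of the 11 pairs, so 24 choices force a sum of 64.

24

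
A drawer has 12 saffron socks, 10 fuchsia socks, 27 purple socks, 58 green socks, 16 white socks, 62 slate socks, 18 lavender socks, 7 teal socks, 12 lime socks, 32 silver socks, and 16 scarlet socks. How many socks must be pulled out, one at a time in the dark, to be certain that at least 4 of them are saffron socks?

In the worst case for collecting saffron socks, every non-saffron sock comes out first.
There are 10 + 27 + 58 + 16 + 62 + 18 + 7 + 12 + 32 + 16 = 258 non-saffron socks altogether.
After those, each further sock must be saffron, so 258 + 4 = 262 draws guarantee 4 saffron socks.

262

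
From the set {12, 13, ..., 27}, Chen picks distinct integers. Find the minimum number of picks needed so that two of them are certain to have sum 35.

Group the elements by complementary pair {x, 35−x}: {12,23}, {13,22}, {14,21}, …, giving 6 two-element pairs and 4 integers whose partner 35−x falls outside [12,27].
Treating each of those 10 groups as a pigeonhole, one can pick one integer per group — 10 integers — with no two summing to 35.
The 11th integer lands in an occupied pair, forcing a sum of 35.

11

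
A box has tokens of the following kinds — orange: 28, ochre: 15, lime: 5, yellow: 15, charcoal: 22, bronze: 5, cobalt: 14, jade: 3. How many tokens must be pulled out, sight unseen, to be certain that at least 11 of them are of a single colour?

64

By the pigeonhole principle, the 8 colours are the holes; the tokens drawn are the pigeons.
To avoid 11 of any one colour, the worst case takes at most 10 of each colour, or every token of a colour that has fewer than 10.
That gives 10 + 10 + 5 + 10 + 10 + 5 + 10 + 3 = 63 tokens with no colour reaching 11.
The next token forces some colour to 11, so 63 + 1 = 64.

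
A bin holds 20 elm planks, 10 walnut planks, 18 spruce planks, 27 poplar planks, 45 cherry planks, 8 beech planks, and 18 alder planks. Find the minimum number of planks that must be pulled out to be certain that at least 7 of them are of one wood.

43

The 7 woods are the holes; the planks drawn are the pigeons.
To avoid 7 of any one wood, the worst case takes at most 6 of each wood.
That gives 6 + 6 + 6 + 6 + 6 + 6 + 6 = 42 planks with no wood reaching 7.
The next plank forces some wood to 7, so 42 + 1 = 43.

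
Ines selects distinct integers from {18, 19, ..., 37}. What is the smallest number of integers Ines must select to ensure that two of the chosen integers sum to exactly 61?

14

Group the elements by complementary pair {x, 61−x}: {24,37}, {25,36}, {26,35}, …, giving 7 two-element pairs and 6 integers whose partner 61−x falls outside [18,37].
By pigeonhole, treating each of those 13 groups as a pigeonhole, one can pick one integer per group — 13 integers — with no two summing to 61.
The 14th integer lands in an occupied pair, forcing a sum of 61.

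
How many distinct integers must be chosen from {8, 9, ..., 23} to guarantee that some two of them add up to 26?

Two chosen integers sum to 26 exactly when both halves of some pair {x, 26−x} with 8 ≤ x ≤ 26−x ≤ 18 are chosen — 5 such pairs.
The remaining 6 elements (those with no distinct partner in range) can never complete a 26-sum, so the worst case takes all of them and one from each pair: 6 + 5 = 11.
The 12th integer has to be the second member of some pair, so 11 + 1 = 12.

12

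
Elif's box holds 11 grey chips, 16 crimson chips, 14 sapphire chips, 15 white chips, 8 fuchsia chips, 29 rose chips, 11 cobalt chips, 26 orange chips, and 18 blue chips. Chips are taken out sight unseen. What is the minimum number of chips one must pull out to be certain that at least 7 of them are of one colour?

An adversary could hand out at most 6 chips per colour: 6 + 6 + 6 + 6 + 6 + 6 + 6 + 6 + 6 = 54 chips and still no colour has 7.
Pigeonhole: one more chip lands in a colour already at 6, so 55 draws are enough and 54 are not.

55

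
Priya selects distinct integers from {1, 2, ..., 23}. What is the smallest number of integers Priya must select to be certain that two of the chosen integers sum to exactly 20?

Group the elements by complementary pair {x, 20−x}: {1,19}, {2,18}, {3,17}, …, giving 9 two-element pairs; the single value 10 (it cannot pair with itself since the integers are distinct); and 4 integers whose partner 20−x falls outside [1,23].
Treating each of those 14 groups as a pigeonhole, one can pick one integer per group — 14 integers — with no two summing to 20.
The 15th integer lands in an occupied pair, forcing a sum of 20.

15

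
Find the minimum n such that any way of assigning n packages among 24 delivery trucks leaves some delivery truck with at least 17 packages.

385

With 384 packages one could put exactly 16 in each of the 24 delivery trucks, and no delivery truck would reach 17.
By the pigeonhole principle, one more package must land in a delivery truck that already has 16, giving it 17.
So 24 × 16 + 1 = 385 packages are required.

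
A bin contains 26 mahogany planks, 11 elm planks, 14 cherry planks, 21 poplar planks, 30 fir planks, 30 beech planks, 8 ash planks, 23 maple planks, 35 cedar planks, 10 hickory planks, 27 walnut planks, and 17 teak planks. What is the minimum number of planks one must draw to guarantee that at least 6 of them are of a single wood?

61

An adversary could hand out at most 5 planks per wood: 5 + 5 + 5 + 5 + 5 + 5 + 5 + 5 + 5 + 5 + 5 + 5 = 60 planks and still no wood has 6.
One more plank lands in a wood already at 5, so 61 draws are enough and 60 are not.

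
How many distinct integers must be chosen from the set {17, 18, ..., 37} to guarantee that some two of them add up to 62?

16

A set avoiding the sum 62 can contain at most one of each pair {x, 62−x}, plus the 9 elements whose complement lies outside the range or equal to its own complement.
The integers 17, …, 31 (15 of them) are such a set: any two sum to at least 17+18 = 35 and at most 30+31 = 61 < 62.
By the pigeonhole principle, any 16th integer completes one of the 6 pairs, so 16 choices force a sum of 62.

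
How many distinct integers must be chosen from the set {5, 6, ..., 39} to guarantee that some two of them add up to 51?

22

A set avoiding the sum 51 can contain at most one of each pair {x, 51−x}, plus the 7 elements whose complement lies outside the range.
The integers 5, …, 25 (21 of them) are such a set: any two sum to at least 5+6 = 11 and at most 24+25 = 49 < 51.
Any 22nd integer completes one of the 14 pairs, so 22 choices force a sum of 51.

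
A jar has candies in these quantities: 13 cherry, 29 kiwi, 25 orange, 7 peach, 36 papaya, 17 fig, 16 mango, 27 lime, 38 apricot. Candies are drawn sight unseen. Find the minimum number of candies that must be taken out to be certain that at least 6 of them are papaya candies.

In the worst case for collecting papaya candies, every non-papaya candy comes out first.
There are 13 + 29 + 25 + 7 + 17 + 16 + 27 + 38 = 172 non-papaya candies altogether.
After those, each further candy must be papaya, so 172 + 6 = 178 draws guarantee 6 papaya candies.

178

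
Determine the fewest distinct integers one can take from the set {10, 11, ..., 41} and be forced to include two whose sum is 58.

21

Two chosen integers sum to 58 exactly when both halves of some pair {x, 58−x} with 17 ≤ x ≤ 58−x ≤ 41 are chosen — 12 such pairs.
The remaining 8 elements (those with no distinct partner in range) can never complete a 58-sum, so the worst case takes all of them and one from each pair: 8 + 12 = 20.
The 21st integer has to be the second member of some pair, so 20 + 1 = 21.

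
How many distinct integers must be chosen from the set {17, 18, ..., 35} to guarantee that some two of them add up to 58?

A set avoiding the sum 58 can contain at most one of each pair {x, 58−x}, plus the 7 elements whose complement lies outside the range or equal to its own complement.
The integers 17, …, 29 (13 of them) are such a set: any two sum to at least 17+18 = 35 and at most 28+29 = 57 < 58.
Any 14th integer completes one of the 6 pairs, so 14 choices force a sum of 58.

14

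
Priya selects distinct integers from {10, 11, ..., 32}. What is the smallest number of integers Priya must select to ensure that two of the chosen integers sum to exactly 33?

17

Two chosen integers sum to 33 exactly when both halves of some pair {x, 33−x} with 10 ≤ x ≤ 33−x ≤ 23 are chosen — 7 such pairs.
The remaining 9 elements (those with no distinct partner in range) can never complete a 33-sum, so the worst case takes all of them and one from each pair: 9 + 7 = 16.
The 17th integer has to be the second member of some pair, so 16 + 1 = 17.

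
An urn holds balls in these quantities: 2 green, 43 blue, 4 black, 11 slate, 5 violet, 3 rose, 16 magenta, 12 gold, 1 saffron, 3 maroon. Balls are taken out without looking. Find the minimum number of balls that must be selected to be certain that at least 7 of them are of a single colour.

Pigeonhole: put each drawn ball into a box by colour. The largest draw with every box below 7 takes min(count, 6) from each colour; colours with fewer than 6 contribute all they have.
Σ min(cᵢ, 6) = 2 + 6 + 4 + 6 + 5 + 3 + 6 + 6 + 1 + 3 = 42.
Draw number 42 + 1 = 43 must push one box to 7.

43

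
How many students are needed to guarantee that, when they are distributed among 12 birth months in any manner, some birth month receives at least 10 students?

With 108 students one could put exactly 9 in each of the 12 birth months, and no birth month would reach 10.
One more student must land in a birth month that already has 9, giving it 10.
So 12 × 9 + 1 = 109 students are required.

109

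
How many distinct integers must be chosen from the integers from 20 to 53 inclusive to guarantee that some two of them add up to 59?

25

Two chosen integers sum to 59 exactly when both halves of some pair {x, 59−x} with 20 ≤ x ≤ 59−x ≤ 39 are chosen — 10 such pairs.
The remaining 14 elements (those with no distinct partner in range) can never complete a 59-sum, so the worst case takes all of them and one from each pair: 14 + 10 = 24.
The 25th integer has to be the second member of some pair, so 24 + 1 = 25.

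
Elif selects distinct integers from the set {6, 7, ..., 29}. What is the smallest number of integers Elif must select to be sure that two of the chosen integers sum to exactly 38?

15

Two chosen integers sum to 38 exactly when both halves of some pair {x, 38−x} with 9 ≤ x ≤ 38−x ≤ 29 are chosen — 10 such pairs.
The remaining 4 elements (those with no distinct partner in range) can never complete a 38-sum, so the worst case takes all of them and one from each pair: 4 + 10 = 14.
The 15th integer has to be the second member of some pair, so 14 + 1 = 15.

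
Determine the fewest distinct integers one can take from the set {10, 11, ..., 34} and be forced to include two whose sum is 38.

A set avoiding the sum 38 can contain at most one of each pair {x, 38−x}, plus the 7 elements whose complement lies outside the range or equal to its own complement.
The integers 19, …, 34 (16 of them) are such a set: any two sum to at least 19+20 = 39 > 38.
By pigeonhole, any 17th integer completes one of the 9 pairs, so 17 choices force a sum of 38.

17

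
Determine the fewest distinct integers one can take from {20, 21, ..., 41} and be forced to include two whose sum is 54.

Group the elements by complementary pair {x, 54−x}: {20,34}, {21,33}, {22,32}, …, giving 7 two-element pairs; the single value 27 (it cannot pair with itself since the integers are distinct); and 7 integers whose partner 54−x falls outside [20,41].
Treating each of those 15 groups as a pigeonhole, one can pick one integer per group — 15 integers — with no two summing to 54.
The 16th integer lands in an occupied pair, forcing a sum of 54.

16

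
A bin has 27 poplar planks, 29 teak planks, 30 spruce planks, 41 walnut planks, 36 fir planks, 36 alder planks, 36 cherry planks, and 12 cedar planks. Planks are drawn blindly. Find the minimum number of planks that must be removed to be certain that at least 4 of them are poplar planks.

224

In the worst case for collecting poplar planks, every non-poplar plank comes out first.
There are 29 + 30 + 41 + 36 + 36 + 36 + 12 = 220 non-poplar planks altogether.
After those, each further plank must be poplar, so 220 + 4 = 224 draws guarantee 4 poplar planks.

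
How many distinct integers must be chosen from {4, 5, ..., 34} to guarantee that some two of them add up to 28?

22

Group the elements by complementary pair {x, 28−x}: {4,24}, {5,23}, {6,22}, …, giving 10 two-element pairs, the single value 14 (it cannot pair with itself since the integers are distinct), and 10 integers whose partner 28−x falls outside [4,34].
Treating each of those 21 groups as a pigeonhole, one can pick one integer per group — 21 integers — with no two summing to 28.
The 22nd integer lands in an occupied pair, forcing a sum of 28.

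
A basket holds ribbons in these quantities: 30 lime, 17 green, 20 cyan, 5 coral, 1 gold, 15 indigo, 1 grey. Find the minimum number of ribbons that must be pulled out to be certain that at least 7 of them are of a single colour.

An adversary could hand out at most 6 ribbons per colour (coral, gold, grey run out sooner): 6 + 6 + 6 + 5 + 1 + 6 + 1 = 31 ribbons and still no colour has 7.
One more ribbon lands in a colour already at 6, so 32 draws are enough and 31 are not.

32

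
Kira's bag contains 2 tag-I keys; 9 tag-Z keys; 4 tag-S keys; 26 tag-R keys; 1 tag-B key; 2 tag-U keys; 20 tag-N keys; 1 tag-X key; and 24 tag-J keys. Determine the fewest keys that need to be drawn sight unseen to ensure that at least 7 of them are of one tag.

35

An adversary could hand out at most 6 keys per tag (5 tags run out sooner): 2 + 6 + 4 + 6 + 1 + 2 + 6 + 1 + 6 = 34 keys and still no tag has 7.
One more key lands in a tag already at 6, so 35 draws are enough and 34 are not.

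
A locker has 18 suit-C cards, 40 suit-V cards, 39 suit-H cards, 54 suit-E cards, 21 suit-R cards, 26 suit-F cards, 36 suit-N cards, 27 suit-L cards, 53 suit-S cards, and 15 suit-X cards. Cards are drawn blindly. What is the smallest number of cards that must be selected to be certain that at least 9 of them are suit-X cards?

In the worst case for collecting suit-X cards, every non-suit-X card comes out first.
There are 18 + 40 + 39 + 54 + 21 + 26 + 36 + 27 + 53 = 314 non-suit-X cards altogether.
After those, each further card must be suit-X, so 314 + 9 = 323 draws guarantee 9 suit-X cards.

323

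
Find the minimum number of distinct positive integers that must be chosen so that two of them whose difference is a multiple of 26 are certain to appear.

Integers whose pairwise differences are multiples of 26 are exactly those sharing a remainder mod 26. By the pigeonhole principle, the 26 residue classes mod 26 are the pigeonholes.
With 26 integers one could put 1 in each residue class and have no class reach 2.
The 27th integer pushes some class to 2, so 26·1 + 1 = 27.

27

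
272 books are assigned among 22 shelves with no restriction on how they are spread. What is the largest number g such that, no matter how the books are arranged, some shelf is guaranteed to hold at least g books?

By the pigeonhole principle, the 22 shelves are the holes and the 272 books are the pigeons.
If every shelf held at most 12 books, the total would be at most 22 × 12 = 264, which is less than 272.
So some shelf holds at least ⌈272/22⌉ = 13 books.

13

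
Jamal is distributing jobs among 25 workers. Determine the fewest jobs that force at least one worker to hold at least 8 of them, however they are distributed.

With 175 jobs one could put exactly 7 in each of the 25 workers, and no worker would reach 8.
One more job must land in a worker that already has 7, giving it 8.
So 25 × 7 + 1 = 176 jobs are required.

176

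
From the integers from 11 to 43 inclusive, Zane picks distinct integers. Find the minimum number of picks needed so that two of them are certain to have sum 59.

Two chosen integers sum to 59 exactly when both halves of some pair {x, 59−x} with 16 ≤ x ≤ 59−x ≤ 43 are chosen — 14 such pairs.
The remaining 5 elements (those with no distinct partner in range) can never complete a 59-sum, so the worst case takes all of them and one from each pair: 5 + 14 = 19.
Pigeonhole: the 20th integer has to be the second member of some pair, so 19 + 1 = 20.

20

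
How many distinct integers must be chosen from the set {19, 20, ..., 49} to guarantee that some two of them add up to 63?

Group the elements by complementary pair {x, 63−x}: {19,44}, {20,43}, {21,42}, …, giving 13 two-element pairs and 5 integers whose partner 63−x falls outside [19,49].
Treating each of those 18 groups as a pigeonhole, one can pick one integer per group — 18 integers — with no two summing to 63.
The 19th integer lands in an occupied pair, forcing a sum of 63.

19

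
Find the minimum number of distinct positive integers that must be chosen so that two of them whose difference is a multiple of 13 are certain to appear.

Integers whose pairwise differences are multiples of 13 are exactly those sharing a remainder mod 13. The 13 residue classes mod 13 are the pigeonholes.
With 13 integers one could put 1 in each residue class and have no class reach 2.
The 14th integer pushes some class to 2, so 13·1 + 1 = 14.

14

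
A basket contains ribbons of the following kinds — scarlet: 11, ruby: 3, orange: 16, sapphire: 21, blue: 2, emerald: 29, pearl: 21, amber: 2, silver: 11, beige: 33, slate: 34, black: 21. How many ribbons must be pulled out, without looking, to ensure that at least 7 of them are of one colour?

62

An adversary could hand out at most 6 ribbons per colour (ruby, blue, amber run out sooner): 6 + 3 + 6 + 6 + 2 + 6 + 6 + 2 + 6 + 6 + 6 + 6 = 61 ribbons and still no colour has 7.
Pigeonhole: one more ribbon lands in a colour already at 6, so 62 draws are enough and 61 are not.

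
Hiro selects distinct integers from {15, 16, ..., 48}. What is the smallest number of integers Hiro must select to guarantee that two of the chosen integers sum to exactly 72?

Group the elements by complementary pair {x, 72−x}: {24,48}, {25,47}, {26,46}, …, giving 12 two-element pairs, the single value 36 (it cannot pair with itself since the integers are distinct), and 9 integers whose partner 72−x falls outside [15,48].
Pigeonhole: treating each of those 22 groups as a pigeonhole, one can pick one integer per group — 22 integers — with no two summing to 72.
The 23rd integer lands in an occupied pair, forcing a sum of 72.

23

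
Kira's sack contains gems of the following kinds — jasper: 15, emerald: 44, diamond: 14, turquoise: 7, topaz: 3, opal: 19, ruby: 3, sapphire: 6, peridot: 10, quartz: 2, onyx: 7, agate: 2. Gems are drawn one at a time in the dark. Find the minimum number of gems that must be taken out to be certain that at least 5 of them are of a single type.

43

An adversary could hand out at most 4 gems per type (4 types run out sooner): 4 + 4 + 4 + 4 + 3 + 4 + 3 + 4 + 4 + 2 + 4 + 2 = 42 gems and still no type has 5.
By the pigeonhole principle, one more gem lands in a type already at 4, so 43 draws are enough and 42 are not.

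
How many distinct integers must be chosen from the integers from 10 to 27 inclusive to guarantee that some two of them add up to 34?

12

A set avoiding the sum 34 can contain at most one of each pair {x, 34−x}, plus the 4 elements whose complement lies outside the range or equal to its own complement.
The integers 17, …, 27 (11 of them) are such a set: any two sum to at least 17+18 = 35 > 34.
Any 12th integer completes one of the 7 pairs, so 12 choices force a sum of 34.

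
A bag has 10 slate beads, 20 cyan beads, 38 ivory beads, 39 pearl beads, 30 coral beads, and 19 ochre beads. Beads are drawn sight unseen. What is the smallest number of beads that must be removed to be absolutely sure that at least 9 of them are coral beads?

135

In the worst case for collecting coral beads, every non-coral bead comes out first.
There are 10 + 20 + 38 + 39 + 19 = 126 non-coral beads altogether.
After those, each further bead must be coral, so 126 + 9 = 135 draws guarantee 9 coral beads.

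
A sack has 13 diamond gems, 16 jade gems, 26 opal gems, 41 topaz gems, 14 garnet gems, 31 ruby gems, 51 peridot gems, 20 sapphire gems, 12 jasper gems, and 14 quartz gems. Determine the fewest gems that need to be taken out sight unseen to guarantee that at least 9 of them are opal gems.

221

In the worst case for collecting opal gems, every non-opal gem comes out first.
There are 13 + 16 + 41 + 14 + 31 + 51 + 20 + 12 + 14 = 212 non-opal gems altogether.
After those, each further gem must be opal, so 212 + 9 = 221 draws guarantee 9 opal gems.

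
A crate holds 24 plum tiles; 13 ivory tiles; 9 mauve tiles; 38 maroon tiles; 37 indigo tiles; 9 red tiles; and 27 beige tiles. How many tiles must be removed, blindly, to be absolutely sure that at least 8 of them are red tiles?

156

In the worst case for collecting red tiles, every non-red tile comes out first.
There are 24 + 13 + 9 + 38 + 37 + 27 = 148 non-red tiles altogether.
After those, each further tile must be red, so 148 + 8 = 156 draws guarantee 8 red tiles.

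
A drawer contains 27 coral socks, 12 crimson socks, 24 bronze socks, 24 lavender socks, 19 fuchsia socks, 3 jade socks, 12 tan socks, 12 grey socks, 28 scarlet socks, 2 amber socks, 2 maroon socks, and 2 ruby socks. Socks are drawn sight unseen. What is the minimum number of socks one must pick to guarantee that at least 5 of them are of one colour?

42

An adversary could hand out at most 4 socks per colour (4 colours run out sooner): 4 + 4 + 4 + 4 + 4 + 3 + 4 + 4 + 4 + 2 + 2 + 2 = 41 socks and still no colour has 5.
Pigeonhole: one more sock lands in a colour already at 4, so 42 draws are enough and 41 are not.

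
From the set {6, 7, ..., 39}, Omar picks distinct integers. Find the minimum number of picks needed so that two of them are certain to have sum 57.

Group the elements by complementary pair {x, 57−x}: {18,39}, {19,38}, {20,37}, …, giving 11 two-element pairs and 12 integers whose partner 57−x falls outside [6,39].
By the pigeonhole principle, treating each of those 23 groups as a pigeonhole, one can pick one integer per group — 23 integers — with no two summing to 57.
The 24th integer lands in an occupied pair, forcing a sum of 57.

24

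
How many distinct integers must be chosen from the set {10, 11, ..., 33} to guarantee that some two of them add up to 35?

Group the elements by complementary pair {x, 35−x}: {10,25}, {11,24}, {12,23}, …, giving 8 two-element pairs and 8 integers whose partner 35−x falls outside [10,33].
Pigeonhole: treating each of those 16 groups as a pigeonhole, one can pick one integer per group — 16 integers — with no two summing to 35.
The 17th integer lands in an occupied pair, forcing a sum of 35.

17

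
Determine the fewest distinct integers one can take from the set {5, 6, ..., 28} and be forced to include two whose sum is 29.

Two chosen integers sum to 29 exactly when both halves of some pair {x, 29−x} with 5 ≤ x ≤ 29−x ≤ 24 are chosen — 10 such pairs.
The remaining 4 elements (those with no distinct partner in range) can never complete a 29-sum, so the worst case takes all of them and one from each pair: 4 + 10 = 14.
The 15th integer has to be the second member of some pair, so 14 + 1 = 15.

15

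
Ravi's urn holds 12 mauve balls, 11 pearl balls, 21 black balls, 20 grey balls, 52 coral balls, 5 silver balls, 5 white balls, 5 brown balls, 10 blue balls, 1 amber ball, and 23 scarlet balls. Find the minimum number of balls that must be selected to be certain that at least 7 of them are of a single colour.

59

An adversary could hand out at most 6 balls per colour (4 colours run out sooner): 6 + 6 + 6 + 6 + 6 + 5 + 5 + 5 + 6 + 1 + 6 = 58 balls and still no colour has 7.
By pigeonhole, one more ball lands in a colour already at 6, so 59 draws are enough and 58 are not.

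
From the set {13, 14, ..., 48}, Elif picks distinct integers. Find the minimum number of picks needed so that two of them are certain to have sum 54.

23

Two chosen integers sum to 54 exactly when both halves of some pair {x, 54−x} with 13 ≤ x ≤ 54−x ≤ 41 are chosen — 14 such pairs.
The remaining 8 elements (those with no distinct partner in range) can never complete a 54-sum, so the worst case takes all of them and one from each pair: 8 + 14 = 22.
The 23rd integer has to be the second member of some pair, so 22 + 1 = 23.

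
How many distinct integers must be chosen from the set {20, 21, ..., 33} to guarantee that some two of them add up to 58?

Group the elements by complementary pair {x, 58−x}: {25,33}, {26,32}, {27,31}, …, giving 4 two-element pairs, the single value 29 (it cannot pair with itself since the integers are distinct), and 5 integers whose partner 58−x falls outside [20,33].
By pigeonhole, treating each of those 10 groups as a pigeonhole, one can pick one integer per group — 10 integers — with no two summing to 58.
The 11th integer lands in an occupied pair, forcing a sum of 58.

11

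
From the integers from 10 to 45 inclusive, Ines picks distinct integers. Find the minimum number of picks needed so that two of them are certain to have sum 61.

Group the elements by complementary pair {x, 61−x}: {16,45}, {17,44}, {18,43}, …, giving 15 two-element pairs and 6 integers whose partner 61−x falls outside [10,45].
By the pigeonhole principle, treating each of those 21 groups as a pigeonhole, one can pick one integer per group — 21 integers — with no two summing to 61.
The 22nd integer lands in an occupied pair, forcing a sum of 61.

22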